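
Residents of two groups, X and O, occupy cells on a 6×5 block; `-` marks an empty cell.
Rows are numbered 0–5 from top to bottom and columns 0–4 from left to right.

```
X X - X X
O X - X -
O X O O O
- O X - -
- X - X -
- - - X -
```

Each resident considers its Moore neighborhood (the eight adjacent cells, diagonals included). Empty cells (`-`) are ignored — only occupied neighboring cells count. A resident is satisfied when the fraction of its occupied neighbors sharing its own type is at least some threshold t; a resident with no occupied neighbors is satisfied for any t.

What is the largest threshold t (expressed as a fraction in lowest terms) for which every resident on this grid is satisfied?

1/5

Row 0: (0,0)X 2/3 · (0,1)X 2/3 · (0,3)X 2/2 · (0,4)X 2/2
Row 1: (1,0)O 1/5 · (1,1)X 3/6 · (1,3)X 2/5
Row 2: (2,0)O 2/4 · (2,1)X 2/6 · (2,2)O 2/6 · (2,3)O 2/4 · (2,4)O 1/2
Row 3: (3,1)O 2/5 · (3,2)X 3/6
Row 4: (4,1)X 1/2 · (4,3)X 2/2
Row 5: (5,3)X 1/1
The smallest same-type fraction is 1/5 at (1,0), which reduces to 1/5. Any threshold above that leaves this resident unsatisfied.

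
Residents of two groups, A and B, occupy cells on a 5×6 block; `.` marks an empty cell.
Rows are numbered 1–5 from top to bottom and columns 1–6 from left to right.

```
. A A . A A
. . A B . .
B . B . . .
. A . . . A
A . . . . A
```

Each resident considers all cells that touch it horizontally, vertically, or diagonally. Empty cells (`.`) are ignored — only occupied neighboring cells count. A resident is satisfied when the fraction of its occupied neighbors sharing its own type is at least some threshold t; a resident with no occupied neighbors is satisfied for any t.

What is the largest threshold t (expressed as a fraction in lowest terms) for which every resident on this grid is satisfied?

(1,2)A 2/2
(1,3)A 2/3
(1,5)A 1/2
(1,6)A 1/1
(2,3)A 2/4
(2,4)B 1/4
(3,1)B 0/1
(3,3)B 1/3
(4,2)A 1/3
(4,6)A 1/1
(5,1)A 1/1
(5,6)A 1/1
The smallest same-type fraction is 0/1 at (3,1), which reduces to 0/1. Any threshold above that leaves this resident unsatisfied.

0/1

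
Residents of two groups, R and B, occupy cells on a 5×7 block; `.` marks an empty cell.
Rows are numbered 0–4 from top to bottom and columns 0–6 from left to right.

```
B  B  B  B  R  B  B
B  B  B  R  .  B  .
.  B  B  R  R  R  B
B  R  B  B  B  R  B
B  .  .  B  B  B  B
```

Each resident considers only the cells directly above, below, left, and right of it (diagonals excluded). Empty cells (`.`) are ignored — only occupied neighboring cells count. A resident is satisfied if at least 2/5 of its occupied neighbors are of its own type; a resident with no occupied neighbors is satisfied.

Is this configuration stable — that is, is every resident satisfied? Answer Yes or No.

(0,0)B 2/2 ok
(0,1)B 3/3 ok
(0,2)B 3/3 ok
(0,3)B 1/3 unhappy
(0,4)R 0/2 unhappy
(0,5)B 2/3 ok
(0,6)B 1/1 ok
(1,0)B 2/2 ok
(1,1)B 4/4 ok
(1,2)B 3/4 ok
(1,3)R 1/3 unhappy
(1,5)B 1/2 ok
(2,1)B 2/3 ok
(2,2)B 3/4 ok
(2,3)R 2/4 ok
(2,4)R 2/3 ok
(2,5)R 2/4 ok
(2,6)B 1/2 ok
(3,0)B 1/2 ok
(3,1)R 0/3 unhappy
(3,2)B 2/3 ok
(3,3)B 3/4 ok
(3,4)B 2/4 ok
(3,5)R 1/4 unhappy
(3,6)B 2/3 ok
(4,0)B 1/1 ok
(4,3)B 2/2 ok
(4,4)B 3/3 ok
(4,5)B 2/3 ok
(4,6)B 2/2 ok
For instance (0,3) has only 1/3 same-type neighbors, below 2/5.

No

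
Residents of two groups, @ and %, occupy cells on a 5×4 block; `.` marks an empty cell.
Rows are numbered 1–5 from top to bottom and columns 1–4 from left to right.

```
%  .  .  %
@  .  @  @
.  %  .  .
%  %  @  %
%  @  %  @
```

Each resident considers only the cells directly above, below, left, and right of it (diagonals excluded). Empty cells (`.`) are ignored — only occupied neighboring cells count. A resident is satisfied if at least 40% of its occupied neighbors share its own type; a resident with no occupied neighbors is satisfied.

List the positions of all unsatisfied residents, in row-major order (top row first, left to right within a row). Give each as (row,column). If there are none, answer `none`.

(1,1), (1,4), (2,1), (4,3), (4,4), (5,2), (5,3), (5,4)

(1,1)% 0/1 unhappy
(1,4)% 0/1 unhappy
(2,1)@ 0/1 unhappy
(2,3)@ 1/1 ok
(2,4)@ 1/2 ok
(3,2)% 1/1 ok
(4,1)% 2/2 ok
(4,2)% 2/4 ok
(4,3)@ 0/3 unhappy
(4,4)% 0/2 unhappy
(5,1)% 1/2 ok
(5,2)@ 0/3 unhappy
(5,3)% 0/3 unhappy
(5,4)@ 0/2 unhappy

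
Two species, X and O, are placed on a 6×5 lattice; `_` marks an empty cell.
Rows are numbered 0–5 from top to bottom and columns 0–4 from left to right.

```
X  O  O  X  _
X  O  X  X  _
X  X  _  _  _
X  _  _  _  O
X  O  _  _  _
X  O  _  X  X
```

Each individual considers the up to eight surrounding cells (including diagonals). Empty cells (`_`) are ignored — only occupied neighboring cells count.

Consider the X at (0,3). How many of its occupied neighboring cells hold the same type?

2

Occupied neighbors of (0,3): (0,2)=O, (1,2)=X, (1,3)=X.
Same type (X): 2 of 3.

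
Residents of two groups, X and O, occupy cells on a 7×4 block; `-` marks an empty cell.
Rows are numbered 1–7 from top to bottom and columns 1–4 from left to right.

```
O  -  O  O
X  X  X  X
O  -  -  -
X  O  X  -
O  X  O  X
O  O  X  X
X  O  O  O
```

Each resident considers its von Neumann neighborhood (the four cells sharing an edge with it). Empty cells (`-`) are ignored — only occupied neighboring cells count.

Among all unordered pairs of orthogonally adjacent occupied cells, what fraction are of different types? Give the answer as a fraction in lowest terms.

Scan each occupied cell's neighbors to the right and below so each pair is counted once.
From row 1: 3 unlike of 4 pairs (running 3/4).
From row 2: 1 unlike of 4 pairs (running 4/8).
From row 3: 1 unlike of 1 pairs (running 5/9).
From row 4: 5 unlike of 5 pairs (running 10/14).
From row 5: 5 unlike of 7 pairs (running 15/21).
From row 6: 4 unlike of 7 pairs (running 19/28).
From row 7: 1 unlike of 3 pairs (running 20/31).
Total adjacent occupied pairs: 31; unlike-type pairs: 20.
20/31 is already in lowest terms.

20/31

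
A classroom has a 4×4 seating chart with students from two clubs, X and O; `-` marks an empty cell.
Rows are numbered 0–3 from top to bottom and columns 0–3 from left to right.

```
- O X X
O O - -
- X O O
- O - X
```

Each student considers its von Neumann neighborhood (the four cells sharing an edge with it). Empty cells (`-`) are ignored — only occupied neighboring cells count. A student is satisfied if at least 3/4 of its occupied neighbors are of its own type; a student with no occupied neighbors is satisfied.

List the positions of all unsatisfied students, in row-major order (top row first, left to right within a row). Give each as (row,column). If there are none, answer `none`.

Row 0: (0,1)O 1/2 not · (0,2)X 1/2 not · (0,3)X 1/1 satisfied
Row 1: (1,0)O 1/1 satisfied · (1,1)O 2/3 not
Row 2: (2,1)X 0/3 not · (2,2)O 1/2 not · (2,3)O 1/2 not
Row 3: (3,1)O 0/1 not · (3,3)X 0/1 not

(0,1), (0,2), (1,1), (2,1), (2,2), (2,3), (3,1), (3,3)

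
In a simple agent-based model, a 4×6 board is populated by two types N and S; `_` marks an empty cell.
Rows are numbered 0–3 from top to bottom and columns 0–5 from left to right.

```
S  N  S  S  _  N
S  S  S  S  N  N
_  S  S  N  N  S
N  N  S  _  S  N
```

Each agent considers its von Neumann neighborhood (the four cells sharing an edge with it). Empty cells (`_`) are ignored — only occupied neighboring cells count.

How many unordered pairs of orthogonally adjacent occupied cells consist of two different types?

13

Scan each occupied cell's neighbors to the right and below so each pair is counted once.
From row 0: 3 unlike of 8 pairs (running 3/8).
From row 1: 3 unlike of 10 pairs (running 6/18).
From row 2: 5 unlike of 8 pairs (running 11/26).
From row 3: 2 unlike of 3 pairs (running 13/29).
Total adjacent occupied pairs: 29; unlike-type pairs: 13.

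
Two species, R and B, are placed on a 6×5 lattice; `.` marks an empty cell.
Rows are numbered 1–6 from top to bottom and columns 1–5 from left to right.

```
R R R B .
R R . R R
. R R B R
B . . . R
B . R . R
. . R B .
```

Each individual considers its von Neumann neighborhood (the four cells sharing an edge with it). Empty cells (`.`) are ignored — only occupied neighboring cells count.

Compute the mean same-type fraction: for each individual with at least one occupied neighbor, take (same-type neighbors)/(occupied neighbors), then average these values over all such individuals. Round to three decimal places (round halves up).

0.711

Row 1: (1,1)R 2/2 · (1,2)R 3/3 · (1,3)R 1/2 · (1,4)B 0/2
Row 2: (2,1)R 2/2 · (2,2)R 3/3 · (2,4)R 1/3 · (2,5)R 2/2
Row 3: (3,2)R 2/2 · (3,3)R 1/2 · (3,4)B 0/3 · (3,5)R 2/3
Row 4: (4,1)B 1/1 · (4,5)R 2/2
Row 5: (5,1)B 1/1 · (5,3)R 1/1 · (5,5)R 1/1
Row 6: (6,3)R 1/2 · (6,4)B 0/1
Sum over 19 individuals: 2/2 + 3/3 + 1/2 + 0/2 + 2/2 + 3/3 + 1/3 + 2/2 + 2/2 + 1/2 + 0/3 + 2/3 + 1/1 + 2/2 + 1/1 + 1/1 + 1/1 + 1/2 + 0/1 = 27/2; mean = 27/2 ÷ 19 = 27/38 = 0.710526… → 0.711.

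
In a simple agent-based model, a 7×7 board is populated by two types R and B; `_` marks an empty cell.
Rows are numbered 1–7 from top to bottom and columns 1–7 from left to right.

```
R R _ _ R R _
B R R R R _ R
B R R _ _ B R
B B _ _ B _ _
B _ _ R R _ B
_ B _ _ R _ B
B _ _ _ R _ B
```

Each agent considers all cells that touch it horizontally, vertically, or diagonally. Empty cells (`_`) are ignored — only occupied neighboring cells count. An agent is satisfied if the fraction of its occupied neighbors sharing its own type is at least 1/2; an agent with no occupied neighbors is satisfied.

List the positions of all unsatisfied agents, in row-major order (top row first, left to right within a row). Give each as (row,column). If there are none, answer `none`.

(2,1), (3,2), (3,6), (4,5)

Row 1: (1,1)R 2/3 satisfied · (1,2)R 3/4 satisfied · (1,5)R 3/3 satisfied · (1,6)R 3/3 satisfied
Row 2: (2,1)B 1/5 not · (2,2)R 5/7 satisfied · (2,3)R 5/5 satisfied · (2,4)R 4/4 satisfied · (2,5)R 3/4 satisfied · (2,7)R 2/3 satisfied
Row 3: (3,1)B 3/5 satisfied · (3,2)R 3/7 not · (3,3)R 4/5 satisfied · (3,6)B 1/4 not · (3,7)R 1/2 satisfied
Row 4: (4,1)B 3/4 satisfied · (4,2)B 3/5 satisfied · (4,5)B 1/3 not
Row 5: (5,1)B 3/3 satisfied · (5,4)R 2/3 satisfied · (5,5)R 2/3 satisfied · (5,7)B 1/1 satisfied
Row 6: (6,2)B 2/2 satisfied · (6,5)R 3/3 satisfied · (6,7)B 2/2 satisfied
Row 7: (7,1)B 1/1 satisfied · (7,5)R 1/1 satisfied · (7,7)B 1/1 satisfied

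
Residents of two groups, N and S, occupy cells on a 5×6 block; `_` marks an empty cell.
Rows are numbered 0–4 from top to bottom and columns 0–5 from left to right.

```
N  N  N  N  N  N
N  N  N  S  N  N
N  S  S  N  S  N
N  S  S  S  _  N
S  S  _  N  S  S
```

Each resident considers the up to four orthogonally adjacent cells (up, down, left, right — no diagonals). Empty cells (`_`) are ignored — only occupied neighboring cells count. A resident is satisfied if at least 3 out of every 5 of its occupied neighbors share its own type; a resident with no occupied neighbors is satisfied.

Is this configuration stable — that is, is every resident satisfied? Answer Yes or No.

No

(0,0)N 2/2 ✓
(0,1)N 3/3 ✓
(0,2)N 3/3 ✓
(0,3)N 2/3 ✓
(0,4)N 3/3 ✓
(0,5)N 2/2 ✓
(1,0)N 3/3 ✓
(1,1)N 3/4 ✓
(1,2)N 2/4 ✗
(1,3)S 0/4 ✗
(1,4)N 2/4 ✗
(1,5)N 3/3 ✓
(2,0)N 2/3 ✓
(2,1)S 2/4 ✗
(2,2)S 2/4 ✗
(2,3)N 0/4 ✗
(2,4)S 0/3 ✗
(2,5)N 2/3 ✓
(3,0)N 1/3 ✗
(3,1)S 3/4 ✓
(3,2)S 3/3 ✓
(3,3)S 1/3 ✗
(3,5)N 1/2 ✗
(4,0)S 1/2 ✗
(4,1)S 2/2 ✓
(4,3)N 0/2 ✗
(4,4)S 1/2 ✗
(4,5)S 1/2 ✗
For instance (1,2) has only 2/4 same-type neighbors, below 3/5.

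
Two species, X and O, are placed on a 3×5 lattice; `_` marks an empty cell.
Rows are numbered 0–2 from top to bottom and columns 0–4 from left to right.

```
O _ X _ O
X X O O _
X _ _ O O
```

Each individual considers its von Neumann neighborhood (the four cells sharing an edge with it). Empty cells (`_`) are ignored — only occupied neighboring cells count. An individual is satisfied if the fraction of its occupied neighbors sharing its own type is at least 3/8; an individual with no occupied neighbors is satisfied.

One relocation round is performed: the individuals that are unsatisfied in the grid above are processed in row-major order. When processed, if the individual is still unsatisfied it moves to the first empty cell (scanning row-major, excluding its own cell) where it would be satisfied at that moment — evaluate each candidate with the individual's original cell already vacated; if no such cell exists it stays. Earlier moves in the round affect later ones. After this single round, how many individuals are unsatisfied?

Initially unsatisfied (in order): (0,0), (0,2), (1,2).
  (0,0) → (0,3).
  (0,2) → (0,0).
  (1,2): now satisfied by earlier moves; stays.
Resulting grid:
X _ _ O O
X X O O _
X _ _ O O
All satisfied now.

0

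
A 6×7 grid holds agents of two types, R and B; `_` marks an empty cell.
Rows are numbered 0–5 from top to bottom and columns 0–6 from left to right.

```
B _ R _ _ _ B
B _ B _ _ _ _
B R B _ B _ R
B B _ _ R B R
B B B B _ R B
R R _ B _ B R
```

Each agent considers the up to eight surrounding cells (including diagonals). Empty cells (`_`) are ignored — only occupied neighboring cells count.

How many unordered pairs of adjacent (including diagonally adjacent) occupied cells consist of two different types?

Scan each occupied cell's neighbors to the right and below (and the two forward diagonals) so each pair is counted once.
From row 0: 1 unlike of 2 pairs (running 1/2).
From row 1: 2 unlike of 4 pairs (running 3/6).
From row 2: 6 unlike of 11 pairs (running 9/17).
From row 3: 5 unlike of 14 pairs (running 14/31).
From row 4: 8 unlike of 15 pairs (running 22/46).
From row 5: 1 unlike of 2 pairs (running 23/48).
Total adjacent occupied pairs: 48; unlike-type pairs: 23.

23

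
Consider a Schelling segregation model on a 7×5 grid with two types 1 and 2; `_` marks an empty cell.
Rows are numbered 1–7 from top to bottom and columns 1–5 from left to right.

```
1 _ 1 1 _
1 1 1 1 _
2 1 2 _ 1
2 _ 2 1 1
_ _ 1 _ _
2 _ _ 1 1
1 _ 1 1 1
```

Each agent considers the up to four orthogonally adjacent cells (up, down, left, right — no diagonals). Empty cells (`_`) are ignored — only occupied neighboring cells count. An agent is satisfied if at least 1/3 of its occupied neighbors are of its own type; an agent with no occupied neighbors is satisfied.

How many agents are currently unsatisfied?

(1,1)1 1/1 ✓
(1,3)1 2/2 ✓
(1,4)1 2/2 ✓
(2,1)1 2/3 ✓
(2,2)1 3/3 ✓
(2,3)1 3/4 ✓
(2,4)1 2/2 ✓
(3,1)2 1/3 ✓
(3,2)1 1/3 ✓
(3,3)2 1/3 ✓
(3,5)1 1/1 ✓
(4,1)2 1/1 ✓
(4,3)2 1/3 ✓
(4,4)1 1/2 ✓
(4,5)1 2/2 ✓
(5,3)1 0/1 ✗
(6,1)2 0/1 ✗
(6,4)1 2/2 ✓
(6,5)1 2/2 ✓
(7,1)1 0/1 ✗
(7,3)1 1/1 ✓
(7,4)1 3/3 ✓
(7,5)1 2/2 ✓
Unsatisfied: (5,3), (6,1), (7,1) — 3 in total.

3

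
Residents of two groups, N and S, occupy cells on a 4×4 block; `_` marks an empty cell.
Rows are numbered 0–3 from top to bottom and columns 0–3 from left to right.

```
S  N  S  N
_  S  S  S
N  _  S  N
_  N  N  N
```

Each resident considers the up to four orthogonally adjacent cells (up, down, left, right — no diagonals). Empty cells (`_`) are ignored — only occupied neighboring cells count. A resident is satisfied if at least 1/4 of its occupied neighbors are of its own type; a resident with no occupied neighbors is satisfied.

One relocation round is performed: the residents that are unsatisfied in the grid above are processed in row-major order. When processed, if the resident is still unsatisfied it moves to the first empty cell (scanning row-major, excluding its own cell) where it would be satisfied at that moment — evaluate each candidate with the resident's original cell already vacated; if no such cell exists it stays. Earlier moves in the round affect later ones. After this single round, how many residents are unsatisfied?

Initially unsatisfied (in order): (0,0), (0,1), (0,3).
  (0,0) → (1,0).
  (0,1) → (2,1).
  (0,3) → (3,0).
Resulting grid:
_ _ S _
S S S S
N N S N
N N N N
All satisfied now.

0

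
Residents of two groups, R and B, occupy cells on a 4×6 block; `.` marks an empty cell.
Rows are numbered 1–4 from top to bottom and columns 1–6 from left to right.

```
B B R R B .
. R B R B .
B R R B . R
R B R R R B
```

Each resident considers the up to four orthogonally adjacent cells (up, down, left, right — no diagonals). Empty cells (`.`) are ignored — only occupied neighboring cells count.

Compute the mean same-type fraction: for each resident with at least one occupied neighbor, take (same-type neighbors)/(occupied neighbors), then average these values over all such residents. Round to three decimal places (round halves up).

0.338

Row 1: (1,1)B 1/1 · (1,2)B 1/3 · (1,3)R 1/3 · (1,4)R 2/3 · (1,5)B 1/2
Row 2: (2,2)R 1/3 · (2,3)B 0/4 · (2,4)R 1/4 · (2,5)B 1/2
Row 3: (3,1)B 0/2 · (3,2)R 2/4 · (3,3)R 2/4 · (3,4)B 0/3 · (3,6)R 0/1
Row 4: (4,1)R 0/2 · (4,2)B 0/3 · (4,3)R 2/3 · (4,4)R 2/3 · (4,5)R 1/2 · (4,6)B 0/2
Sum over 20 residents: 1/1 + 1/3 + 1/3 + 2/3 + 1/2 + 1/3 + 0/4 + 1/4 + 1/2 + 0/2 + 2/4 + 2/4 + 0/3 + 0/1 + 0/2 + 0/3 + 2/3 + 2/3 + 1/2 + 0/2 = 27/4; mean = 27/4 ÷ 20 = 27/80 = 0.3375 → 0.338.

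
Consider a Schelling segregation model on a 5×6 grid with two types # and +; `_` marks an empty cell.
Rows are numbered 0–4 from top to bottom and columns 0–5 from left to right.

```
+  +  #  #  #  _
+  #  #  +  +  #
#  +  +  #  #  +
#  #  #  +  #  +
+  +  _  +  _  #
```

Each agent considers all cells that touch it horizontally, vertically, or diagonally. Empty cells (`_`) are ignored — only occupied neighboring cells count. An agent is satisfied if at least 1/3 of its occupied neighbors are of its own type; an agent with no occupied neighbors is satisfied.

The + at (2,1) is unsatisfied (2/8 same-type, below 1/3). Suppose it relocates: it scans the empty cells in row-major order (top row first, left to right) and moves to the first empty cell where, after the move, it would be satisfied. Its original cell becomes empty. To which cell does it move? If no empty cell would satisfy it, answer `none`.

(0,5)

Vacating (2,1). Empty cells in order:
  (0,5): 1/3 same-type → satisfied — stop here.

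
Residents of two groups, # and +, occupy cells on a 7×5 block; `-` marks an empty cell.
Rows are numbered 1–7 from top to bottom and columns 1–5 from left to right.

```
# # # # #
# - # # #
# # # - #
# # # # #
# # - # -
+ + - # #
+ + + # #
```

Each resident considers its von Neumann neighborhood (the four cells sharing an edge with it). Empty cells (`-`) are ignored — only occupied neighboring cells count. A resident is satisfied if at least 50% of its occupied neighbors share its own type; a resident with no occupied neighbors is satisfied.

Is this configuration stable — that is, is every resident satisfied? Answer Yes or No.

Yes

(1,1)# 2/2 ok
(1,2)# 2/2 ok
(1,3)# 3/3 ok
(1,4)# 3/3 ok
(1,5)# 2/2 ok
(2,1)# 2/2 ok
(2,3)# 3/3 ok
(2,4)# 3/3 ok
(2,5)# 3/3 ok
(3,1)# 3/3 ok
(3,2)# 3/3 ok
(3,3)# 3/3 ok
(3,5)# 2/2 ok
(4,1)# 3/3 ok
(4,2)# 4/4 ok
(4,3)# 3/3 ok
(4,4)# 3/3 ok
(4,5)# 2/2 ok
(5,1)# 2/3 ok
(5,2)# 2/3 ok
(5,4)# 2/2 ok
(6,1)+ 2/3 ok
(6,2)+ 2/3 ok
(6,4)# 3/3 ok
(6,5)# 2/2 ok
(7,1)+ 2/2 ok
(7,2)+ 3/3 ok
(7,3)+ 1/2 ok
(7,4)# 2/3 ok
(7,5)# 2/2 ok
All meet the threshold, so the configuration is stable.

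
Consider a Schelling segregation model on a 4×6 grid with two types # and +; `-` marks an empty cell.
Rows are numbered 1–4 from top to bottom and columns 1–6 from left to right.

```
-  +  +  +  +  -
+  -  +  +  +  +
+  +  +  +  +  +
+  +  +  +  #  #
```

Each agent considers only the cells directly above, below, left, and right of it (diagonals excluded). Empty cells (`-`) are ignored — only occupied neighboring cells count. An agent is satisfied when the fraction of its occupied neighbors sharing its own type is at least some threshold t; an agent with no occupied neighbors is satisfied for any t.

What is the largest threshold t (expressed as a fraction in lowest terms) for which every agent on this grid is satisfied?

Row 1: (1,2)+ 1/1 · (1,3)+ 3/3 · (1,4)+ 3/3 · (1,5)+ 2/2
Row 2: (2,1)+ 1/1 · (2,3)+ 3/3 · (2,4)+ 4/4 · (2,5)+ 4/4 · (2,6)+ 2/2
Row 3: (3,1)+ 3/3 · (3,2)+ 3/3 · (3,3)+ 4/4 · (3,4)+ 4/4 · (3,5)+ 3/4 · (3,6)+ 2/3
Row 4: (4,1)+ 2/2 · (4,2)+ 3/3 · (4,3)+ 3/3 · (4,4)+ 2/3 · (4,5)# 1/3 · (4,6)# 1/2
The smallest same-type fraction is 1/3 at (4,5), which reduces to 1/3. Any threshold above that leaves this agent unsatisfied.

1/3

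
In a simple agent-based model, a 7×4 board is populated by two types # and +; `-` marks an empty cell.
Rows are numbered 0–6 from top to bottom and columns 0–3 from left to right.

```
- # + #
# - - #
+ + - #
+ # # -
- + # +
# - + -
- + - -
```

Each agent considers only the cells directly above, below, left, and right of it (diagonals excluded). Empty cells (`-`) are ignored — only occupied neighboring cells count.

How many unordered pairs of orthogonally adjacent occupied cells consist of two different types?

9

Scan each occupied cell's neighbors to the right and below so each pair is counted once.
Row 0: #(0,1)–+(0,2)≠ +(0,2)–#(0,3)≠ #(0,3)–#(1,3)=  → 2/3 unlike.
Row 1: #(1,0)–+(2,0)≠ #(1,3)–#(2,3)=  → 1/2 unlike.
Row 2: +(2,0)–+(2,1)= +(2,0)–+(3,0)= +(2,1)–#(3,1)≠  → 1/3 unlike.
Row 3: +(3,0)–#(3,1)≠ #(3,1)–#(3,2)= #(3,1)–+(4,1)≠ #(3,2)–#(4,2)=  → 2/4 unlike.
Row 4: +(4,1)–#(4,2)≠ #(4,2)–+(4,3)≠ #(4,2)–+(5,2)≠  → 3/3 unlike.
Total adjacent occupied pairs: 15; unlike-type pairs: 9.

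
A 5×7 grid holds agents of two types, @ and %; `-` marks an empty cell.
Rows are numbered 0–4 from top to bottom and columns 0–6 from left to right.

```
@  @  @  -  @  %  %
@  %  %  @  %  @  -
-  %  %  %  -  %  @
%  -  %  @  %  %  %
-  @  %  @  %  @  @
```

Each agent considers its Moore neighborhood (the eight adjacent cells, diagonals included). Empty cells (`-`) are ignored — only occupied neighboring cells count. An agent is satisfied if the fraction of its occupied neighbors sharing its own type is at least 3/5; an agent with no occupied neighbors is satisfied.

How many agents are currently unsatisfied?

Row 0: (0,0)@ 2/3 ok · (0,1)@ 3/5 ok · (0,2)@ 2/4 unhappy · (0,4)@ 2/4 unhappy · (0,5)% 2/4 unhappy · (0,6)% 1/2 unhappy
Row 1: (1,0)@ 2/4 unhappy · (1,1)% 3/7 unhappy · (1,2)% 4/7 unhappy · (1,3)@ 2/6 unhappy · (1,4)% 3/6 unhappy · (1,5)@ 2/6 unhappy
Row 2: (2,1)% 5/6 ok · (2,2)% 5/7 ok · (2,3)% 5/7 ok · (2,5)% 4/6 ok · (2,6)@ 1/4 unhappy
Row 3: (3,0)% 1/2 unhappy · (3,2)% 4/7 unhappy · (3,3)@ 1/7 unhappy · (3,4)% 4/7 unhappy · (3,5)% 4/7 unhappy · (3,6)% 2/5 unhappy
Row 4: (4,1)@ 0/3 unhappy · (4,2)% 1/4 unhappy · (4,3)@ 1/5 unhappy · (4,4)% 2/5 unhappy · (4,5)@ 1/5 unhappy · (4,6)@ 1/3 unhappy
Unsatisfied: (0,2), (0,4), (0,5), (0,6), (1,0), (1,1), (1,2), (1,3), (1,4), (1,5), (2,6), (3,0), (3,2), (3,3), (3,4), (3,5), (3,6), (4,1), (4,2), (4,3), (4,4), (4,5), (4,6) — 23 in total.

23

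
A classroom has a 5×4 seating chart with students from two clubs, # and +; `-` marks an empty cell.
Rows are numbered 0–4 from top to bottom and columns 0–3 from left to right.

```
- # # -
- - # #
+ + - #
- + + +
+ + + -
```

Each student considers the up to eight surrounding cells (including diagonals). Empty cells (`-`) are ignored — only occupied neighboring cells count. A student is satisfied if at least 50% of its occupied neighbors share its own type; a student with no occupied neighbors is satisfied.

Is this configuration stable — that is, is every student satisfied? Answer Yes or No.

Yes

Row 0: (0,1)# 2/2 satisfied · (0,2)# 3/3 satisfied
Row 1: (1,2)# 4/5 satisfied · (1,3)# 3/3 satisfied
Row 2: (2,0)+ 2/2 satisfied · (2,1)+ 3/4 satisfied · (2,3)# 2/4 satisfied
Row 3: (3,1)+ 6/6 satisfied · (3,2)+ 5/6 satisfied · (3,3)+ 2/3 satisfied
Row 4: (4,0)+ 2/2 satisfied · (4,1)+ 4/4 satisfied · (4,2)+ 4/4 satisfied
All meet the threshold, so the configuration is stable.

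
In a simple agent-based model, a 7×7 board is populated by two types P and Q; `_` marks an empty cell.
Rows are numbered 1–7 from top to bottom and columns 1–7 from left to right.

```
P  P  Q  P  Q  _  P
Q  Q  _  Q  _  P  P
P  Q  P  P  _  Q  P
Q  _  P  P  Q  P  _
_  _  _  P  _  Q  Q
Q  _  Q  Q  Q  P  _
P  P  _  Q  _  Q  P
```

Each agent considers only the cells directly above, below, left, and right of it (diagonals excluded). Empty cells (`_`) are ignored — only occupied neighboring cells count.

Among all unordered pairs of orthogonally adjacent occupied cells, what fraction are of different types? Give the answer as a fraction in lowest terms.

23/39

Scan each occupied cell's neighbors to the right and below so each pair is counted once.
From row 1: 6 unlike of 8 pairs (running 6/8).
From row 2: 3 unlike of 7 pairs (running 9/15).
From row 3: 5 unlike of 8 pairs (running 14/23).
From row 4: 3 unlike of 5 pairs (running 17/28).
From row 5: 2 unlike of 3 pairs (running 19/31).
From row 6: 3 unlike of 6 pairs (running 22/37).
From row 7: 1 unlike of 2 pairs (running 23/39).
Total adjacent occupied pairs: 39; unlike-type pairs: 23.
23/39 is already in lowest terms.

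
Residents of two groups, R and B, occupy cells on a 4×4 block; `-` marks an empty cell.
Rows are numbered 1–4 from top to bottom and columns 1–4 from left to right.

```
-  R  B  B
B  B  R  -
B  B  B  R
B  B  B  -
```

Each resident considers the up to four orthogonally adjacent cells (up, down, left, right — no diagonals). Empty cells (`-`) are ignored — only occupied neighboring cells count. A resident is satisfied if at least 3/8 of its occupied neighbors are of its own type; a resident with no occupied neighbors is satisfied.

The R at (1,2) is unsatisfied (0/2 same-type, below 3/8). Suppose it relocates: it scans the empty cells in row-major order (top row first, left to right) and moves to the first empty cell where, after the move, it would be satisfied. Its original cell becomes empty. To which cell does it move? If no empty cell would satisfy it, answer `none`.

Vacating (1,2). Empty cells in order:
  (1,1): 0/1 same-type → still unsatisfied.
  (2,4): 2/3 same-type → satisfied — stop here.

(2,4)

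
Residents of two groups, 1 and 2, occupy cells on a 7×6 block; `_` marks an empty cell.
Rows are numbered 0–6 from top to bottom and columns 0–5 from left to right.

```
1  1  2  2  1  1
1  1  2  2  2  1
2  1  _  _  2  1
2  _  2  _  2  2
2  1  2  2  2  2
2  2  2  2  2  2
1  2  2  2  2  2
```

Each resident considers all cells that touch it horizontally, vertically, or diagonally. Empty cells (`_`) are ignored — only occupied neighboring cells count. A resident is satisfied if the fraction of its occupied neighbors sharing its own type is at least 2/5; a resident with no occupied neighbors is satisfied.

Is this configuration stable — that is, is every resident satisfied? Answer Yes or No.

No

Row 0: (0,0)1 3/3 ✓ · (0,1)1 3/5 ✓ · (0,2)2 3/5 ✓ · (0,3)2 4/5 ✓ · (0,4)1 2/5 ✓ · (0,5)1 2/3 ✓
Row 1: (1,0)1 4/5 ✓ · (1,1)1 4/7 ✓ · (1,2)2 3/6 ✓ · (1,3)2 5/6 ✓ · (1,4)2 3/7 ✓ · (1,5)1 3/5 ✓
Row 2: (2,0)2 1/4 ✗ · (2,1)1 2/6 ✗ · (2,4)2 4/6 ✓ · (2,5)1 1/5 ✗
Row 3: (3,0)2 2/4 ✓ · (3,2)2 2/4 ✓ · (3,4)2 5/6 ✓ · (3,5)2 4/5 ✓
Row 4: (4,0)2 3/4 ✓ · (4,1)1 0/7 ✗ · (4,2)2 5/6 ✓ · (4,3)2 7/7 ✓ · (4,4)2 7/7 ✓ · (4,5)2 5/5 ✓
Row 5: (5,0)2 3/5 ✓ · (5,1)2 6/8 ✓ · (5,2)2 7/8 ✓ · (5,3)2 8/8 ✓ · (5,4)2 8/8 ✓ · (5,5)2 5/5 ✓
Row 6: (6,0)1 0/3 ✗ · (6,1)2 4/5 ✓ · (6,2)2 5/5 ✓ · (6,3)2 5/5 ✓ · (6,4)2 5/5 ✓ · (6,5)2 3/3 ✓
For instance (2,0) has only 1/4 same-type neighbors, below 2/5.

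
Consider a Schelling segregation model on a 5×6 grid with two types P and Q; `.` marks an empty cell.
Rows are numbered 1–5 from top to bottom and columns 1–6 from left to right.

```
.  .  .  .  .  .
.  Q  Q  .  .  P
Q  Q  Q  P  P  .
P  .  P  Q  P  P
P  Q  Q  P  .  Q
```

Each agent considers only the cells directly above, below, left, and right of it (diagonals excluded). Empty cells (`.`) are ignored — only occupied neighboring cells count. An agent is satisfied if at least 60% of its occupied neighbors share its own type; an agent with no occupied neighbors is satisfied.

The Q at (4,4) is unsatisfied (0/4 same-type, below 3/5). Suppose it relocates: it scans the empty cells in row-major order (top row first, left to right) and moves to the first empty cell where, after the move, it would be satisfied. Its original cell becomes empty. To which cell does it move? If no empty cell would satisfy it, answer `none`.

(1,1)

Vacating (4,4). Empty cells in order:
  (1,1): 0/0 same-type → satisfied — stop here.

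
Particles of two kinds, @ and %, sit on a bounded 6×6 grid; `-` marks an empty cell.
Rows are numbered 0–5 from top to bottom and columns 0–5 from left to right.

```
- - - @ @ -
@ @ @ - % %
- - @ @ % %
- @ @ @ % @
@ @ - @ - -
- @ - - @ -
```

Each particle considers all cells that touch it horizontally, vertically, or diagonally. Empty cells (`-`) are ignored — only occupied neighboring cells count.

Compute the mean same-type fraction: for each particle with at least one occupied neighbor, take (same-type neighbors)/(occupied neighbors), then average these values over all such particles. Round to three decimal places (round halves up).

0.759

Row 0: (0,3)@ 2/3 · (0,4)@ 1/3
Row 1: (1,0)@ 1/1 · (1,1)@ 3/3 · (1,2)@ 4/4 · (1,4)% 3/6 · (1,5)% 3/4
Row 2: (2,2)@ 6/6 · (2,3)@ 4/7 · (2,4)% 4/7 · (2,5)% 4/5
Row 3: (3,1)@ 4/4 · (3,2)@ 6/6 · (3,3)@ 4/6 · (3,4)% 2/6 · (3,5)@ 0/3
Row 4: (4,0)@ 3/3 · (4,1)@ 4/4 · (4,3)@ 3/4
Row 5: (5,1)@ 2/2 · (5,4)@ 1/1
Sum over 21 particles: 2/3 + 1/3 + 1/1 + 3/3 + 4/4 + 3/6 + 3/4 + 6/6 + 4/7 + 4/7 + 4/5 + 4/4 + 6/6 + 4/6 + 2/6 + 0/3 + 3/3 + 4/4 + 3/4 + 2/2 + 1/1 = 558/35; mean = 558/35 ÷ 21 = 186/245 = 0.759183… → 0.759.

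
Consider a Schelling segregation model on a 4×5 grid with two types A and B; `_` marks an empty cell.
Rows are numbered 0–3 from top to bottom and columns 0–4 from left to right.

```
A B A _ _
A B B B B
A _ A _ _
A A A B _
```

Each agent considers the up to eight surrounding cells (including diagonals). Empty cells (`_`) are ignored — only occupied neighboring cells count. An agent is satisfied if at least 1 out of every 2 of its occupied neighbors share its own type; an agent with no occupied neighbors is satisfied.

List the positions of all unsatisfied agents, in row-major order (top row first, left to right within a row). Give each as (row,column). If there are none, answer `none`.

(0,0), (0,1), (0,2), (1,1), (2,2), (3,3)

(0,0)A 1/3 unhappy
(0,1)B 2/5 unhappy
(0,2)A 0/4 unhappy
(1,0)A 2/4 ok
(1,1)B 2/7 unhappy
(1,2)B 3/5 ok
(1,3)B 2/4 ok
(1,4)B 1/1 ok
(2,0)A 3/4 ok
(2,2)A 2/6 unhappy
(3,0)A 2/2 ok
(3,1)A 4/4 ok
(3,2)A 2/3 ok
(3,3)B 0/2 unhappy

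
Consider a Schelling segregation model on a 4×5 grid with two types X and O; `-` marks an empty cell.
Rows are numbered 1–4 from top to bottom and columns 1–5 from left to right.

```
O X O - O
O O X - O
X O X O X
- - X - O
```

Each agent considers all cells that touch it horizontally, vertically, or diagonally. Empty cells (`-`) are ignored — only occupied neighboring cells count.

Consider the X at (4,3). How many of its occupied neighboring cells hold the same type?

Occupied neighbors of (4,3): (3,2)=O, (3,3)=X, (3,4)=O.
Same type (X): 1 of 3.

1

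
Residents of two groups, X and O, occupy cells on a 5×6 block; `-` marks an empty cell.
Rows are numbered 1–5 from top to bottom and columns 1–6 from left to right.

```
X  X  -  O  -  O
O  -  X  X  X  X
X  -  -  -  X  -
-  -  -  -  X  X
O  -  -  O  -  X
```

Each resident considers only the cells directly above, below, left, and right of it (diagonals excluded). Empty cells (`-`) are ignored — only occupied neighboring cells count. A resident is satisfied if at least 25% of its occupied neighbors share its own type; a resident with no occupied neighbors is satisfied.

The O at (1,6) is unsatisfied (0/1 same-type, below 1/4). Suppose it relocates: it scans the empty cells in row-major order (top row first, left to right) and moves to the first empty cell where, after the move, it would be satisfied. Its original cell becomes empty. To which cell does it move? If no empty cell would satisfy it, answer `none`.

(1,3)

Vacating (1,6). Empty cells in order:
  (1,3): 1/3 same-type → satisfied — stop here.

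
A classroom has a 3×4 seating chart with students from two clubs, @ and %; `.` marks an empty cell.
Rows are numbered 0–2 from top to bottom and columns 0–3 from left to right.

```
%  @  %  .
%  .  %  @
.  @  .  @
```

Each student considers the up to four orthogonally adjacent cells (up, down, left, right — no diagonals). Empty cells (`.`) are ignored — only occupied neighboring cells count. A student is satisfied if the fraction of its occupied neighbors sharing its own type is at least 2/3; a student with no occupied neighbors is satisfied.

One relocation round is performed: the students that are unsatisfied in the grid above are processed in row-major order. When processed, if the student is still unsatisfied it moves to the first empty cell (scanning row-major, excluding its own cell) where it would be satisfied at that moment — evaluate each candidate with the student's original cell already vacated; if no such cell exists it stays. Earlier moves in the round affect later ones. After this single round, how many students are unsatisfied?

Initially unsatisfied (in order): (0,0), (0,1), (0,2), (1,2), (1,3).
  (0,0): no empty cell satisfies it; stays.
  (0,1) → (2,2).
  (0,2): now satisfied by earlier moves; stays.
  (1,2) → (0,1).
  (1,3): now satisfied by earlier moves; stays.
Resulting grid:
% % % .
% . . @
. @ @ @
All satisfied now.

0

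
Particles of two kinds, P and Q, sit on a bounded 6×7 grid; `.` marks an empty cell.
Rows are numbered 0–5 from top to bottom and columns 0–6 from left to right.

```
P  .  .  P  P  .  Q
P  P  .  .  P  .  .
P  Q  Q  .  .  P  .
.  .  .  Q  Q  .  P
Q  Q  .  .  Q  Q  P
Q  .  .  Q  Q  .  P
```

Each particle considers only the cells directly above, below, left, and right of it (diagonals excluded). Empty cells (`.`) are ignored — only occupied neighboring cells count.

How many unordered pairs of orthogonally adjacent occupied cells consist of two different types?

3

Scan each occupied cell's neighbors to the right and below so each pair is counted once.
Row 0: P(0,0)–P(1,0)= P(0,3)–P(0,4)= P(0,4)–P(1,4)=  → 0/3 unlike.
Row 1: P(1,0)–P(1,1)= P(1,0)–P(2,0)= P(1,1)–Q(2,1)≠  → 1/3 unlike.
Row 2: P(2,0)–Q(2,1)≠ Q(2,1)–Q(2,2)=  → 1/2 unlike.
Row 3: Q(3,3)–Q(3,4)= Q(3,4)–Q(4,4)= P(3,6)–P(4,6)=  → 0/3 unlike.
Row 4: Q(4,0)–Q(4,1)= Q(4,0)–Q(5,0)= Q(4,4)–Q(4,5)= Q(4,4)–Q(5,4)= Q(4,5)–P(4,6)≠ P(4,6)–P(5,6)=  → 1/6 unlike.
Row 5: Q(5,3)–Q(5,4)=  → 0/1 unlike.
Total adjacent occupied pairs: 18; unlike-type pairs: 3.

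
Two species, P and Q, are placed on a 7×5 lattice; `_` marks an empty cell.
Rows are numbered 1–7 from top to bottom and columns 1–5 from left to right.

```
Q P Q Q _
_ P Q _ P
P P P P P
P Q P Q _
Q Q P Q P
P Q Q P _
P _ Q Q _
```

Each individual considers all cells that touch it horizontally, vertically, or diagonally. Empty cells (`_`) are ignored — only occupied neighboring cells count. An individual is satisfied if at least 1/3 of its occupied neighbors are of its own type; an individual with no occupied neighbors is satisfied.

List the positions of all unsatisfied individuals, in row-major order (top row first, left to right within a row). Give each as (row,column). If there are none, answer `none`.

(1,1)Q 0/2 not
(1,2)P 1/4 not
(1,3)Q 2/4 satisfied
(1,4)Q 2/3 satisfied
(2,2)P 4/7 satisfied
(2,3)Q 2/7 not
(2,5)P 2/3 satisfied
(3,1)P 3/4 satisfied
(3,2)P 5/7 satisfied
(3,3)P 4/7 satisfied
(3,4)P 4/6 satisfied
(3,5)P 2/3 satisfied
(4,1)P 2/5 satisfied
(4,2)Q 2/8 not
(4,3)P 4/8 satisfied
(4,4)Q 1/7 not
(5,1)Q 3/5 satisfied
(5,2)Q 4/8 satisfied
(5,3)P 2/8 not
(5,4)Q 2/6 satisfied
(5,5)P 1/3 satisfied
(6,1)P 1/4 not
(6,2)Q 4/7 satisfied
(6,3)Q 5/7 satisfied
(6,4)P 2/6 satisfied
(7,1)P 1/2 satisfied
(7,3)Q 3/4 satisfied
(7,4)Q 2/3 satisfied

(1,1), (1,2), (2,3), (4,2), (4,4), (5,3), (6,1)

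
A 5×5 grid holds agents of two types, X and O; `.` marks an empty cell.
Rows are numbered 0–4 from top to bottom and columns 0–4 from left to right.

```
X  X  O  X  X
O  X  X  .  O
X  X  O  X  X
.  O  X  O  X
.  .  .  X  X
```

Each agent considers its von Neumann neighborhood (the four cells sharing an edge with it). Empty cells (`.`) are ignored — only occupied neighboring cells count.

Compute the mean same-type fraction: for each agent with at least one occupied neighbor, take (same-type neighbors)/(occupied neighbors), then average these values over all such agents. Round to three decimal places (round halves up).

0.371

(0,0)X 1/2
(0,1)X 2/3
(0,2)O 0/3
(0,3)X 1/2
(0,4)X 1/2
(1,0)O 0/3
(1,1)X 3/4
(1,2)X 1/3
(1,4)O 0/2
(2,0)X 1/2
(2,1)X 2/4
(2,2)O 0/4
(2,3)X 1/3
(2,4)X 2/3
(3,1)O 0/2
(3,2)X 0/3
(3,3)O 0/4
(3,4)X 2/3
(4,3)X 1/2
(4,4)X 2/2
Sum over 20 agents: 1/2 + 2/3 + 0/3 + 1/2 + 1/2 + 0/3 + 3/4 + 1/3 + 0/2 + 1/2 + 2/4 + 0/4 + 1/3 + 2/3 + 0/2 + 0/3 + 0/4 + 2/3 + 1/2 + 2/2 = 89/12; mean = 89/12 ÷ 20 = 89/240 = 0.370833… → 0.371.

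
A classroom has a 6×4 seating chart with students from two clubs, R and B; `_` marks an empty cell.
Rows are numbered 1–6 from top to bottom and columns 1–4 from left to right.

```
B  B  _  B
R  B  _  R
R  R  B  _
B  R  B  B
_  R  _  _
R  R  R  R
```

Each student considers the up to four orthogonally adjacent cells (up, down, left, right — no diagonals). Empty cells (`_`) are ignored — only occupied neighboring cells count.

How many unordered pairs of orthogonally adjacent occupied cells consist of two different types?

Scan each occupied cell's neighbors to the right and below so each pair is counted once.
From row 1: 2 unlike of 4 pairs (running 2/4).
From row 2: 2 unlike of 3 pairs (running 4/7).
From row 3: 2 unlike of 5 pairs (running 6/12).
From row 4: 2 unlike of 4 pairs (running 8/16).
From row 5: 0 unlike of 1 pairs (running 8/17).
From row 6: 0 unlike of 3 pairs (running 8/20).
Total adjacent occupied pairs: 20; unlike-type pairs: 8.

8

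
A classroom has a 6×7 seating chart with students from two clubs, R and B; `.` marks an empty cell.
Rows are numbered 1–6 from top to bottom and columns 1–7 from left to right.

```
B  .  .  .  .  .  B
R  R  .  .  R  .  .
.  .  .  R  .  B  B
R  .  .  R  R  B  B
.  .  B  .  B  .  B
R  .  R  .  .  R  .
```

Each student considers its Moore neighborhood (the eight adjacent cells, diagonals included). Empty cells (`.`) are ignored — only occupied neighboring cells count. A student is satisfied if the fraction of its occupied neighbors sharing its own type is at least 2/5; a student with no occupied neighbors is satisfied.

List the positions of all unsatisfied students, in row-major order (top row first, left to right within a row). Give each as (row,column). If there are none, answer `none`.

(1,1), (5,3), (5,5), (6,3), (6,6)

(1,1)B 0/2 unhappy
(1,7)B 0/0 ok
(2,1)R 1/2 ok
(2,2)R 1/2 ok
(2,5)R 1/2 ok
(3,4)R 3/3 ok
(3,6)B 3/5 ok
(3,7)B 3/3 ok
(4,1)R 0/0 ok
(4,4)R 2/4 ok
(4,5)R 2/5 ok
(4,6)B 5/6 ok
(4,7)B 4/4 ok
(5,3)B 0/2 unhappy
(5,5)B 1/4 unhappy
(5,7)B 2/3 ok
(6,1)R 0/0 ok
(6,3)R 0/1 unhappy
(6,6)R 0/2 unhappy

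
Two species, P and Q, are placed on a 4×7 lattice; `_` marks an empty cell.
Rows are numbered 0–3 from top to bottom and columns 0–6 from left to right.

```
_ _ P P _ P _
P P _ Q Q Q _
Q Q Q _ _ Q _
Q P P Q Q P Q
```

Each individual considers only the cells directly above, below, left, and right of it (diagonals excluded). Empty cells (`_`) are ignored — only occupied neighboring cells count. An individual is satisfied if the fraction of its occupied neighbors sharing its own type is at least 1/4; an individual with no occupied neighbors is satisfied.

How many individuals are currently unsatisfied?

3

Row 0: (0,2)P 1/1 satisfied · (0,3)P 1/2 satisfied · (0,5)P 0/1 not
Row 1: (1,0)P 1/2 satisfied · (1,1)P 1/2 satisfied · (1,3)Q 1/2 satisfied · (1,4)Q 2/2 satisfied · (1,5)Q 2/3 satisfied
Row 2: (2,0)Q 2/3 satisfied · (2,1)Q 2/4 satisfied · (2,2)Q 1/2 satisfied · (2,5)Q 1/2 satisfied
Row 3: (3,0)Q 1/2 satisfied · (3,1)P 1/3 satisfied · (3,2)P 1/3 satisfied · (3,3)Q 1/2 satisfied · (3,4)Q 1/2 satisfied · (3,5)P 0/3 not · (3,6)Q 0/1 not
Unsatisfied: (0,5), (3,5), (3,6) — 3 in total.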